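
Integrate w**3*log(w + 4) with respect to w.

w**4*log(w + 4)/4 - w**4/16 + w**3/3 - 2*w**2 + 16*w - 64*log(w + 4) + C

Use integration by parts with u = log(w + 4), dv = w**3 dw.
Then du = 1/(w + 4) dw and v = w**4/4.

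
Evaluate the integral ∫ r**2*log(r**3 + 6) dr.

r**3*log(r**3 + 6)/3 - r**3/3 + 2*log(r**3 + 6) + C

Let u = r**3 + 6, so du = (3*r**2) dr.
The integral becomes (1/3)·∫ log(u) du; integrate by parts with u′=log(u), dv′=du.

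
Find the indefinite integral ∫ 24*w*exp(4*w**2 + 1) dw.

3*exp(4*w**2 + 1) + C

Let u = 4*w**2 + 1, so du = (8*w) dw.
Rewriting, the integral becomes 3·∫ e^u du = 3·e^u.
Substituting back, u = 4*w**2 + 1.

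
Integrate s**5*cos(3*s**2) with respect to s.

s**4*sin(3*s**2)/6 + s**2*cos(3*s**2)/9 - sin(3*s**2)/27 + C

Let u = s², du = 2s ds; rewrite as (1/2)∫ u^2·cos(3u) du.
Now integrate by parts 2 times.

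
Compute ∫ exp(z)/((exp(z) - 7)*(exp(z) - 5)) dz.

log(exp(z) - 7)/2 - log(exp(z) - 5)/2 + C

Let u = e^z, du = e^z dz.
The integral becomes ∫ du/((u-7)(u-5)); decompose into partial fractions.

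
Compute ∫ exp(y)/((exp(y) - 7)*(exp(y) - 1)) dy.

log(exp(y) - 7)/6 - log(exp(y) - 1)/6 + C

Let u = e^y, du = e^y dy.
The integral becomes ∫ du/((u-7)(u-1)); decompose into partial fractions.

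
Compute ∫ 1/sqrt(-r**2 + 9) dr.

asin(r/3) + C

Substitute r = 3·sin(θ), so dr = 3·cos(θ) dθ and the radical becomes sqrt(-r**2 + 9) = 3·cos(θ) by the Pythagorean identity.
Integrate the resulting trig expression in θ, then back-substitute θ = asin(r/3), sin(θ) = r/3, cos(θ) = sqrt(-r**2 + 9)/3 (absorbing any constant into C).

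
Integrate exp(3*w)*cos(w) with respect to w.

exp(3*w)*sin(w)/10 + 3*exp(3*w)*cos(w)/10 + C

Let I denote the integral. Integrate by parts with u = cos(w), dv = exp(3*w) dw, so v = exp(3*w)/3: I = exp(3*w)*cos(w)/3 + (1/3)·∫ exp(3*w)*sin(w) dw.
Apply parts again with u = sin(w), dv = exp(3*w) dw: ∫ exp(3*w)*sin(w) dw = exp(3*w)*sin(w)/3 − (1/3)·I. Substituting back brings back I: I = exp(3*w)*sin(w)/9 + exp(3*w)*cos(w)/3 − (1/9)·I.
Solving for I: (1 + 1/9)·I equals the remaining terms, so I = (9/10)·(exp(3*w)*sin(w)/9 + exp(3*w)*cos(w)/3).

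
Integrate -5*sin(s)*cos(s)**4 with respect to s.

cos(s)**5 + C

Let u = cos(s), so du = (-sin(s)) ds.
Rewriting, the integral becomes 5·∫ u^4 du = 5·u^5/5.
Substituting back, u = cos(s).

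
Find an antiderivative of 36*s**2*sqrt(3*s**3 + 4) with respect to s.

8*(3*s**3 + 4)**(3/2)/3 + C

Let u = 3*s**3 + 4, so du = (9*s**2) ds.
Rewriting, the integral becomes 4·∫ √u du = 4·(2/3)u^(3/2).
Substituting back, u = 3*s**3 + 4.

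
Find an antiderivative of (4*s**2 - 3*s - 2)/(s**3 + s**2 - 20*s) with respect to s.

Factor the denominator: s*(s - 4)*(s + 5).
Partial-fraction decomposition: 113/(45*(s + 5)) + 25/(18*(s - 4)) + 1/(10*s).
Integrate each term: A/(s−a) contributes A·log|s−a|.

log(s)/10 + 25*log(s - 4)/18 + 113*log(s + 5)/45 + C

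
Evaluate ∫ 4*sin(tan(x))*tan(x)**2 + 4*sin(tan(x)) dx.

Let u = tan(x), so du = (tan(x)**2 + 1) dx.
Rewriting, the integral becomes 4·∫ sin(u) du = 4·-cos(u).
Substituting back, u = tan(x).

-4*cos(tan(x)) + C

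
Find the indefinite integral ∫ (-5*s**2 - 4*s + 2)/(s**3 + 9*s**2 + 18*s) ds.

Factor the denominator: s*(s + 3)*(s + 6).
Partial-fraction decomposition: -77/(9*(s + 6)) + 31/(9*(s + 3)) + 1/(9*s).
Integrate each term: A/(s−a) contributes A·log|s−a|.

log(s)/9 + 31*log(s + 3)/9 - 77*log(s + 6)/9 + C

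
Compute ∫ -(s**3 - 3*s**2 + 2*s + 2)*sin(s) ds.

s**3*cos(s) - 3*s**2*sin(s) - 3*s**2*cos(s) + 6*s*sin(s) - 4*s*cos(s) + 4*sin(s) + 8*cos(s) + C

Use integration by parts with u = s**3 - 3*s**2 + 2*s + 2, dv = -sin(s) ds, so v = cos(s).
Apply parts 3 times (tabular method): alternate signs, differentiate u down to 0, integrate dv up.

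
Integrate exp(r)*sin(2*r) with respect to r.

exp(r)*sin(2*r)/5 - 2*exp(r)*cos(2*r)/5 + C

Let I denote the integral. Integrate by parts with u = sin(2*r), dv = exp(r) dr, so v = exp(r): I = exp(r)*sin(2*r) − 2·∫ exp(r)*cos(2*r) dr.
Apply parts again with u = cos(2*r), dv = exp(r) dr: ∫ exp(r)*cos(2*r) dr = exp(r)*cos(2*r) + 2·I. Substituting back brings back I: I = exp(r)*sin(2*r) - 2*exp(r)*cos(2*r) − 4·I.
Solving for I: (1 + 4)·I equals the remaining terms, so I = (1/5)·(exp(r)*sin(2*r) - 2*exp(r)*cos(2*r)).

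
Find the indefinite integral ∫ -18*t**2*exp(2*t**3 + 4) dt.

Let u = 2*t**3 + 4, so du = (6*t**2) dt.
Rewriting, the integral becomes -3·∫ e^u du = -3·e^u.
Substituting back, u = 2*t**3 + 4.

-3*exp(2*t**3 + 4) + C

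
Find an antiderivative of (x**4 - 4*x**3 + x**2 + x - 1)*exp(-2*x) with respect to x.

Use integration by parts with u = x**4 - 4*x**3 + x**2 + x - 1, dv = exp(-2*x) dx, so v = -exp(-2*x)/2.
Apply parts 4 times (tabular method): alternate signs, differentiate u down to 0, integrate dv up.

(-2*x**4 + 4*x**3 + 4*x**2 + 2*x + 3)*exp(-2*x)/4 + C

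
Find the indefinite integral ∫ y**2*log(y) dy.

y**3*log(y)/3 - y**3/9 + C

Use integration by parts with u = log(y), dv = y**2 dy.
Then du = 1/y dy and v = y**3/3.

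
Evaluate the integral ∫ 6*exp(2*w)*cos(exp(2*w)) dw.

Let u = exp(2*w), so du = (2*exp(2*w)) dw.
Rewriting, the integral becomes 3·∫ cos(u) du = 3·sin(u).
Substituting back, u = exp(2*w).

3*sin(exp(2*w)) + C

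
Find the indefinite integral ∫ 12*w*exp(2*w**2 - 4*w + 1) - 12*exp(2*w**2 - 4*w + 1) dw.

Let u = 2*w**2 - 4*w + 1, so du = (4*w - 4) dw.
Rewriting, the integral becomes 3·∫ e^u du = 3·e^u.
Substituting back, u = 2*w**2 - 4*w + 1.

3*exp(2*w**2 - 4*w + 1) + C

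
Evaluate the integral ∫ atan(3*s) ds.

Use integration by parts with u = arctan(3*s), dv = ds.
Then du = 3/(9*s**2 + 1) ds.

s*atan(3*s) - log(9*s**2 + 1)/6 + C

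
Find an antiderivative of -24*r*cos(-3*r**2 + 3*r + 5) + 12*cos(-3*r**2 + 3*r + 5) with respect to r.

Let u = 3*r**2 - 3*r - 5, so du = (6*r - 3) dr.
Rewriting, the integral becomes -4·∫ cos(u) du = -4·sin(u).
Substituting back, u = 3*r**2 - 3*r - 5.

4*sin(-3*r**2 + 3*r + 5) + C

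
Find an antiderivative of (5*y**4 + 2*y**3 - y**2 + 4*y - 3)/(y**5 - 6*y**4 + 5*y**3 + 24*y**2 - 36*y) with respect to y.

log(y)/12 - 559*log(y - 3)/75 + 97*log(y - 2)/8 + 49*log(y + 2)/200 - 153/(5*y - 15) + C

Factor the denominator: y*(y - 3)**2*(y - 2)*(y + 2).
Partial-fraction decomposition: 49/(200*(y + 2)) + 97/(8*(y - 2)) - 559/(75*(y - 3)) + 153/(5*(y - 3)**2) + 1/(12*y).
Integrate each term; A/(y−a) gives A·log|y−a|; A/(y−a)² gives −A/(y−a).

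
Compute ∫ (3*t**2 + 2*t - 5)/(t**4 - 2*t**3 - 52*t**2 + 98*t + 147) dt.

Factor the denominator: (t - 7)*(t - 3)*(t + 1)*(t + 7).
Partial-fraction decomposition: -16/(105*(t + 7)) - 1/(48*(t + 1)) - 7/(40*(t - 3)) + 39/(112*(t - 7)).
Integrate each term: A/(t−a) contributes A·log|t−a|.

39*log(t - 7)/112 - 7*log(t - 3)/40 - log(t + 1)/48 - 16*log(t + 7)/105 + C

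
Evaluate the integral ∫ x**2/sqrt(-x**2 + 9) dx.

-x*sqrt(-x**2 + 9)/2 + 9*asin(x/3)/2 + C

Substitute x = 3·sin(θ), so dx = 3·cos(θ) dθ and the radical becomes sqrt(-x**2 + 9) = 3·cos(θ) by the Pythagorean identity.
Integrate the resulting trig expression in θ, then back-substitute θ = asin(x/3), sin(θ) = x/3, cos(θ) = sqrt(-x**2 + 9)/3 (absorbing any constant into C).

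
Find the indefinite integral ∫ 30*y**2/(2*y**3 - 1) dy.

5*log(2*y**3 - 1) + C

Let u = 2*y**3 - 1, so du = (6*y**2) dy.
Rewriting, the integral becomes 5·∫ 1/u du = 5·log(u).
Substituting back, u = 2*y**3 - 1.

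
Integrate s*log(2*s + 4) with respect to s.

Use integration by parts with u = log(2*s + 4), dv = s ds.
Then du = 2/(2*s + 4) ds and v = s**2/2.

s**2*log(2*s + 4)/2 - s**2/4 + s - 2*log(s + 2) + C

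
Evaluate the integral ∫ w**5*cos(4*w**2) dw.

Let u = w², du = 2w dw; rewrite as (1/2)∫ u^2·cos(4u) du.
Now integrate by parts 2 times.

w**4*sin(4*w**2)/8 + w**2*cos(4*w**2)/16 - sin(4*w**2)/64 + C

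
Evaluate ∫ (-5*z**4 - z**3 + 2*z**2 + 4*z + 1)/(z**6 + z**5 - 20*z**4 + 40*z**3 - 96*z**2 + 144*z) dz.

log(z)/144 - 401*log(z - 3)/351 + 71*log(z - 2)/128 + 1243*log(z + 6)/3456 + 23*log(z**2 + 4)/208 - 109*atan(z/2)/416 + C

Factor the denominator: z*(z - 3)*(z - 2)*(z + 6)*(z**2 + 4).
Partial-fraction decomposition: (46*z - 109)/(208*(z**2 + 4)) + 1243/(3456*(z + 6)) + 71/(128*(z - 2)) - 401/(351*(z - 3)) + 1/(144*z).
Integrate each term; A/(z−a) gives A·log|z−a|; the (Bz+D)/(z²+p²) term gives a log and an atan.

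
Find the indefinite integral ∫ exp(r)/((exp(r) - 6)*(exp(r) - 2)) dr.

Let u = e^r, du = e^r dr.
The integral becomes ∫ du/((u-6)(u-2)); decompose into partial fractions.

log(exp(r) - 6)/4 - log(exp(r) - 2)/4 + C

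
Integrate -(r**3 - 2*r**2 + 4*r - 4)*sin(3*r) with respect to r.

r**3*cos(3*r)/3 - r**2*sin(3*r)/3 - 2*r**2*cos(3*r)/3 + 4*r*sin(3*r)/9 + 10*r*cos(3*r)/9 - 10*sin(3*r)/27 - 32*cos(3*r)/27 + C

Use integration by parts with u = r**3 - 2*r**2 + 4*r - 4, dv = -sin(3*r) dr, so v = cos(3*r)/3.
Apply parts 3 times (tabular method): alternate signs, differentiate u down to 0, integrate dv up.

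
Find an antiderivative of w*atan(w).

Use integration by parts with u = arctan(w), dv = w dw.
Then du = 1/(w**2 + 1) dw.

w**2*atan(w)/2 - w/2 + atan(w)/2 + C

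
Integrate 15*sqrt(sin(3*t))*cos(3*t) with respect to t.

Let u = sin(3*t), so du = (3*cos(3*t)) dt.
Rewriting, the integral becomes 5·∫ √u du = 5·(2/3)u^(3/2).
Substituting back, u = sin(3*t).

10*sin(3*t)**(3/2)/3 + C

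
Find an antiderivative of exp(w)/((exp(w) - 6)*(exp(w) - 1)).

log(exp(w) - 6)/5 - log(exp(w) - 1)/5 + C

Let u = e^w, du = e^w dw.
The integral becomes ∫ du/((u-1)(u-6)); decompose into partial fractions.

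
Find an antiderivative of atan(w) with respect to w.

w*atan(w) - log(w**2 + 1)/2 + C

Use integration by parts with u = arctan(w), dv = dw.
Then du = 1/(w**2 + 1) dw.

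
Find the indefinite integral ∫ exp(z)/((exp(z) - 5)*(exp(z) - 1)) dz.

Let u = e^z, du = e^z dz.
The integral becomes ∫ du/((u-5)(u-1)); decompose into partial fractions.

log(exp(z) - 5)/4 - log(exp(z) - 1)/4 + C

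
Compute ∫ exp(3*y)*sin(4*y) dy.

3*exp(3*y)*sin(4*y)/25 - 4*exp(3*y)*cos(4*y)/25 + C

Let I denote the integral. Integrate by parts with u = sin(4*y), dv = exp(3*y) dy, so v = exp(3*y)/3: I = exp(3*y)*sin(4*y)/3 − (4/3)·∫ exp(3*y)*cos(4*y) dy.
Apply parts again with u = cos(4*y), dv = exp(3*y) dy: ∫ exp(3*y)*cos(4*y) dy = exp(3*y)*cos(4*y)/3 + (4/3)·I. Substituting back brings back I: I = exp(3*y)*sin(4*y)/3 - 4*exp(3*y)*cos(4*y)/9 − (16/9)·I.
Solving for I: (1 + 16/9)·I equals the remaining terms, so I = (9/25)·(exp(3*y)*sin(4*y)/3 - 4*exp(3*y)*cos(4*y)/9).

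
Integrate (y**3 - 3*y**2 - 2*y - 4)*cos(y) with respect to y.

y**3*sin(y) - 3*y**2*sin(y) + 3*y**2*cos(y) - 8*y*sin(y) - 6*y*cos(y) + 2*sin(y) - 8*cos(y) + C

Use integration by parts with u = y**3 - 3*y**2 - 2*y - 4, dv = cos(y) dy, so v = sin(y).
Apply parts 3 times (tabular method): alternate signs, differentiate u down to 0, integrate dv up.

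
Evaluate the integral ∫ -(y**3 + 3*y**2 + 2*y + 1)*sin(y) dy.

Use integration by parts with u = y**3 + 3*y**2 + 2*y + 1, dv = -sin(y) dy, so v = cos(y).
Apply parts 3 times (tabular method): alternate signs, differentiate u down to 0, integrate dv up.

y**3*cos(y) - 3*y**2*sin(y) + 3*y**2*cos(y) - 6*y*sin(y) - 4*y*cos(y) + 4*sin(y) - 5*cos(y) + C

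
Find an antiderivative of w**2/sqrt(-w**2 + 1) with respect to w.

-w*sqrt(-w**2 + 1)/2 + asin(w)/2 + C

Substitute w = sin(θ), so dw = cos(θ) dθ and the radical becomes sqrt(-w**2 + 1) = cos(θ) by the Pythagorean identity.
Integrate the resulting trig expression in θ, then back-substitute θ = asin(w), sin(θ) = w, cos(θ) = sqrt(-w**2 + 1) (absorbing any constant into C).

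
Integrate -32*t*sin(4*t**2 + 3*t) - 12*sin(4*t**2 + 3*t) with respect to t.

Let u = 4*t**2 + 3*t, so du = (8*t + 3) dt.
Rewriting, the integral becomes -4·∫ sin(u) du = -4·-cos(u).
Substituting back, u = 4*t**2 + 3*t.

4*cos(4*t**2 + 3*t) + C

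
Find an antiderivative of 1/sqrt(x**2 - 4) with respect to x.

log(x + sqrt(x**2 - 4)) + C

Substitute x = 2·sec(θ), so dx = 2·sec(θ)*tan(θ) dθ and the radical becomes sqrt(x**2 - 4) = 2·tan(θ) by the Pythagorean identity.
Integrate the resulting trig expression in θ, then back-substitute sec(θ) = x/2, tan(θ) = sqrt(x**2 - 4)/2 (absorbing any constant into C).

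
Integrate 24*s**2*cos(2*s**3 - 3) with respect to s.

4*sin(2*s**3 - 3) + C

Let u = 2*s**3 - 3, so du = (6*s**2) ds.
Rewriting, the integral becomes 4·∫ cos(u) du = 4·sin(u).
Substituting back, u = 2*s**3 - 3.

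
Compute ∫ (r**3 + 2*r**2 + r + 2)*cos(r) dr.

r**3*sin(r) + 2*r**2*sin(r) + 3*r**2*cos(r) - 5*r*sin(r) + 4*r*cos(r) - 2*sin(r) - 5*cos(r) + C

Use integration by parts with u = r**3 + 2*r**2 + r + 2, dv = cos(r) dr, so v = sin(r).
Apply parts 3 times (tabular method): alternate signs, differentiate u down to 0, integrate dv up.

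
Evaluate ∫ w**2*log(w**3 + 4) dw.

Let u = w**3 + 4, so du = (3*w**2) dw.
The integral becomes (1/3)·∫ log(u) du; integrate by parts with u′=log(u), dv′=du.

w**3*log(w**3 + 4)/3 - w**3/3 + 4*log(w**3 + 4)/3 + C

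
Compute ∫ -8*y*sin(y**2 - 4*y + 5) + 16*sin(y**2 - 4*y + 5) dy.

Let u = y**2 - 4*y + 5, so du = (2*y - 4) dy.
Rewriting, the integral becomes -4·∫ sin(u) du = -4·-cos(u).
Substituting back, u = y**2 - 4*y + 5.

4*cos(y**2 - 4*y + 5) + C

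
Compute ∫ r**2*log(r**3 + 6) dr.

r**3*log(r**3 + 6)/3 - r**3/3 + 2*log(r**3 + 6) + C

Let u = r**3 + 6, so du = (3*r**2) dr.
The integral becomes (1/3)·∫ log(u) du; integrate by parts with u′=log(u), dv′=du.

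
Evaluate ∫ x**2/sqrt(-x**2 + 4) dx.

-x*sqrt(-x**2 + 4)/2 + 2*asin(x/2) + C

Substitute x = 2·sin(θ), so dx = 2·cos(θ) dθ and the radical becomes sqrt(-x**2 + 4) = 2·cos(θ) by the Pythagorean identity.
Integrate the resulting trig expression in θ, then back-substitute θ = asin(x/2), sin(θ) = x/2, cos(θ) = sqrt(-x**2 + 4)/2 (absorbing any constant into C).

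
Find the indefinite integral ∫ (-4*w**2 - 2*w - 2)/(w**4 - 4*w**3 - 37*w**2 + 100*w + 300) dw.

-79*log(w - 6)/44 + 8*log(w - 5)/5 - log(w + 2)/12 + 46*log(w + 5)/165 + C

Factor the denominator: (w - 6)*(w - 5)*(w + 2)*(w + 5).
Partial-fraction decomposition: 46/(165*(w + 5)) - 1/(12*(w + 2)) + 8/(5*(w - 5)) - 79/(44*(w - 6)).
Integrate each term: A/(w−a) contributes A·log|w−a|.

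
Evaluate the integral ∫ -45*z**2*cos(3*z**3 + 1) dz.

-5*sin(3*z**3 + 1) + C

Let u = 3*z**3 + 1, so du = (9*z**2) dz.
Rewriting, the integral becomes -5·∫ cos(u) du = -5·sin(u).
Substituting back, u = 3*z**3 + 1.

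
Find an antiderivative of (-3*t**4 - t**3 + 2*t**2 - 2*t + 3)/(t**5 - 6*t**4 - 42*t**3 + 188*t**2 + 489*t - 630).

-7459*log(t - 7)/720 + 449*log(t - 6)/55 - log(t - 1)/720 + 21*log(t + 3)/80 - 1687*log(t + 5)/1584 + C

Factor the denominator: (t - 7)*(t - 6)*(t - 1)*(t + 3)*(t + 5).
Partial-fraction decomposition: -1687/(1584*(t + 5)) + 21/(80*(t + 3)) - 1/(720*(t - 1)) + 449/(55*(t - 6)) - 7459/(720*(t - 7)).
Integrate each term: A/(t−a) contributes A·log|t−a|.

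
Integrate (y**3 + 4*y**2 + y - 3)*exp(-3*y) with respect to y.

(-9*y**3 - 45*y**2 - 39*y + 14)*exp(-3*y)/27 + C

Use integration by parts with u = y**3 + 4*y**2 + y - 3, dv = exp(-3*y) dy, so v = -exp(-3*y)/3.
Apply parts 3 times (tabular method): alternate signs, differentiate u down to 0, integrate dv up.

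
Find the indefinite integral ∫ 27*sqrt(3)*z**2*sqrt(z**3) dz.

Let u = 3*z**3, so du = (9*z**2) dz.
Rewriting, the integral becomes 3·∫ √u du = 3·(2/3)u^(3/2).
Substituting back, u = 3*z**3.

6*sqrt(3)*(z**3)**(3/2) + C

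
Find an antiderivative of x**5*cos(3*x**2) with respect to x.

Let u = x², du = 2x dx; rewrite as (1/2)∫ u^2·cos(3u) du.
Now integrate by parts 2 times.

x**4*sin(3*x**2)/6 + x**2*cos(3*x**2)/9 - sin(3*x**2)/27 + C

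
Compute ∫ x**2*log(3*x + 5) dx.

x**3*log(3*x + 5)/3 - x**3/9 + 5*x**2/18 - 25*x/27 + 125*log(3*x + 5)/81 + C

Use integration by parts with u = log(3*x + 5), dv = x**2 dx.
Then du = 3/(3*x + 5) dx and v = x**3/3.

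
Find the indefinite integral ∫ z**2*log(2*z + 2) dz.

Use integration by parts with u = log(2*z + 2), dv = z**2 dz.
Then du = 2/(2*z + 2) dz and v = z**3/3.

z**3*log(2*z + 2)/3 - z**3/9 + z**2/6 - z/3 + log(z + 1)/3 + C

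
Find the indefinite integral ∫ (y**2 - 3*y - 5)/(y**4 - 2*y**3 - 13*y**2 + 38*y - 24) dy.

Factor the denominator: (y - 3)*(y - 2)*(y - 1)*(y + 4).
Partial-fraction decomposition: -23/(210*(y + 4)) - 7/(10*(y - 1)) + 7/(6*(y - 2)) - 5/(14*(y - 3)).
Integrate each term: A/(y−a) contributes A·log|y−a|.

-5*log(y - 3)/14 + 7*log(y - 2)/6 - 7*log(y - 1)/10 - 23*log(y + 4)/210 + C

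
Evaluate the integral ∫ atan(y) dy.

y*atan(y) - log(y**2 + 1)/2 + C

Use integration by parts with u = arctan(y), dv = dy.
Then du = 1/(y**2 + 1) dy.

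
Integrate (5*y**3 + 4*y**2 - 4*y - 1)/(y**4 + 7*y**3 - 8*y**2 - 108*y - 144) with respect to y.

Factor the denominator: (y - 4)*(y + 2)*(y + 3)*(y + 6).
Partial-fraction decomposition: 913/(120*(y + 6)) - 88/(21*(y + 3)) + 17/(24*(y + 2)) + 367/(420*(y - 4)).
Integrate each term: A/(y−a) contributes A·log|y−a|.

367*log(y - 4)/420 + 17*log(y + 2)/24 - 88*log(y + 3)/21 + 913*log(y + 6)/120 + C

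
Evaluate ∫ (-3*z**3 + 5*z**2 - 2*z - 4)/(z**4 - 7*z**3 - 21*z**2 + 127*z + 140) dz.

-401*log(z - 7)/88 + 22*log(z - 5)/9 + log(z + 1)/24 - 92*log(z + 4)/99 + C

Factor the denominator: (z - 7)*(z - 5)*(z + 1)*(z + 4).
Partial-fraction decomposition: -92/(99*(z + 4)) + 1/(24*(z + 1)) + 22/(9*(z - 5)) - 401/(88*(z - 7)).
Integrate each term: A/(z−a) contributes A·log|z−a|.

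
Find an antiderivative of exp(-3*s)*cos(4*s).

4*exp(-3*s)*sin(4*s)/25 - 3*exp(-3*s)*cos(4*s)/25 + C

Let I denote the integral. Integrate by parts with u = cos(4*s), dv = exp(-3*s) ds, so v = -exp(-3*s)/3: I = -exp(-3*s)*cos(4*s)/3 − (4/3)·∫ exp(-3*s)*sin(4*s) ds.
Apply parts again with u = sin(4*s), dv = exp(-3*s) ds: ∫ exp(-3*s)*sin(4*s) ds = -exp(-3*s)*sin(4*s)/3 + (4/3)·I. Substituting back brings back I: I = 4*exp(-3*s)*sin(4*s)/9 - exp(-3*s)*cos(4*s)/3 − (16/9)·I.
Solving for I: (1 + 16/9)·I equals the remaining terms, so I = (9/25)·(4*exp(-3*s)*sin(4*s)/9 - exp(-3*s)*cos(4*s)/3).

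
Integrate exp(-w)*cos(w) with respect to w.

Let I denote the integral. Integrate by parts with u = cos(w), dv = exp(-w) dw, so v = -exp(-w): I = -exp(-w)*cos(w) − ∫ exp(-w)*sin(w) dw.
Apply parts again with u = sin(w), dv = exp(-w) dw: ∫ exp(-w)*sin(w) dw = -exp(-w)*sin(w) + I. Substituting back brings back I: I = exp(-w)*sin(w) - exp(-w)*cos(w) − I.
Solving for I: (1 + 1)·I equals the remaining terms, so I = (1/2)·(exp(-w)*sin(w) - exp(-w)*cos(w)).

exp(-w)*sin(w)/2 - exp(-w)*cos(w)/2 + C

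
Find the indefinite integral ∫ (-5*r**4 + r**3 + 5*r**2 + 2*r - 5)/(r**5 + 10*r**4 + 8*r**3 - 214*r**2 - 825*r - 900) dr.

Factor the denominator: (r - 5)*(r + 3)**2*(r + 4)*(r + 5).
Partial-fraction decomposition: -157/(2*(r + 5)) + 1277/(9*(r + 4)) - 4345/(64*(r + 3)) + 199/(8*(r + 3)**2) - 287/(576*(r - 5)).
Integrate each term; A/(r−a) gives A·log|r−a|; A/(r−a)² gives −A/(r−a).

-287*log(r - 5)/576 - 4345*log(r + 3)/64 + 1277*log(r + 4)/9 - 157*log(r + 5)/2 - 199/(8*r + 24) + C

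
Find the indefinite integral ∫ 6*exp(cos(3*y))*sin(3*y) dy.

Let u = cos(3*y), so du = (-3*sin(3*y)) dy.
Rewriting, the integral becomes -2·∫ e^u du = -2·e^u.
Substituting back, u = cos(3*y).

-2*exp(cos(3*y)) + C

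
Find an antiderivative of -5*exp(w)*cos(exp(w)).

Let u = exp(w), so du = (exp(w)) dw.
Rewriting, the integral becomes -5·∫ cos(u) du = -5·sin(u).
Substituting back, u = exp(w).

-5*sin(exp(w)) + C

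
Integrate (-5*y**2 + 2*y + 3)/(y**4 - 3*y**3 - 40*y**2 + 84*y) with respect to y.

Factor the denominator: y*(y - 7)*(y - 2)*(y + 6).
Partial-fraction decomposition: 63/(208*(y + 6)) + 13/(80*(y - 2)) - 228/(455*(y - 7)) + 1/(28*y).
Integrate each term: A/(y−a) contributes A·log|y−a|.

log(y)/28 - 228*log(y - 7)/455 + 13*log(y - 2)/80 + 63*log(y + 6)/208 + C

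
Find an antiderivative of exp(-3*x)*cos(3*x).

exp(-3*x)*sin(3*x)/6 - exp(-3*x)*cos(3*x)/6 + C

Let I denote the integral. Integrate by parts with u = cos(3*x), dv = exp(-3*x) dx, so v = -exp(-3*x)/3: I = -exp(-3*x)*cos(3*x)/3 − ∫ exp(-3*x)*sin(3*x) dx.
Apply parts again with u = sin(3*x), dv = exp(-3*x) dx: ∫ exp(-3*x)*sin(3*x) dx = -exp(-3*x)*sin(3*x)/3 + I. Substituting back brings back I: I = exp(-3*x)*sin(3*x)/3 - exp(-3*x)*cos(3*x)/3 − I.
Solving for I: (1 + 1)·I equals the remaining terms, so I = (1/2)·(exp(-3*x)*sin(3*x)/3 - exp(-3*x)*cos(3*x)/3).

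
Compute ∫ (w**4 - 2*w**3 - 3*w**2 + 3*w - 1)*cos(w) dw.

w**4*sin(w) - 2*w**3*sin(w) + 4*w**3*cos(w) - 15*w**2*sin(w) - 6*w**2*cos(w) + 15*w*sin(w) - 30*w*cos(w) + 29*sin(w) + 15*cos(w) + C

Use integration by parts with u = w**4 - 2*w**3 - 3*w**2 + 3*w - 1, dv = cos(w) dw, so v = sin(w).
Apply parts 4 times (tabular method): alternate signs, differentiate u down to 0, integrate dv up.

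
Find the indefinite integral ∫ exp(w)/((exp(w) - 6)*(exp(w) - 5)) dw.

Let u = e^w, du = e^w dw.
The integral becomes ∫ du/((u-6)(u-5)); decompose into partial fractions.

log(exp(w) - 6) - log(exp(w) - 5) + C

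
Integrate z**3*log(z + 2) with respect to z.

Use integration by parts with u = log(z + 2), dv = z**3 dz.
Then du = 1/(z + 2) dz and v = z**4/4.

z**4*log(z + 2)/4 - z**4/16 + z**3/6 - z**2/2 + 2*z - 4*log(z + 2) + C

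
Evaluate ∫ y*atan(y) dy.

Use integration by parts with u = arctan(y), dv = y dy.
Then du = 1/(y**2 + 1) dy.

y**2*atan(y)/2 - y/2 + atan(y)/2 + C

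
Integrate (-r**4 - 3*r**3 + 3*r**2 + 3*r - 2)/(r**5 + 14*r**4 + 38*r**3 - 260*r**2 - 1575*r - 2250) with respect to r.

-57*log(r - 5)/550 - log(r + 3)/6 + 406*log(r + 5)/25 - 560*log(r + 6)/33 + 48/(5*r + 25) + C

Factor the denominator: (r - 5)*(r + 3)*(r + 5)**2*(r + 6).
Partial-fraction decomposition: -560/(33*(r + 6)) + 406/(25*(r + 5)) - 48/(5*(r + 5)**2) - 1/(6*(r + 3)) - 57/(550*(r - 5)).
Integrate each term; A/(r−a) gives A·log|r−a|; A/(r−a)² gives −A/(r−a).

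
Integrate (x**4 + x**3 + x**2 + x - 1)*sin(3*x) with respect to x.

Use integration by parts with u = x**4 + x**3 + x**2 + x - 1, dv = sin(3*x) dx, so v = -cos(3*x)/3.
Apply parts 4 times (tabular method): alternate signs, differentiate u down to 0, integrate dv up.

-x**4*cos(3*x)/3 + 4*x**3*sin(3*x)/9 - x**3*cos(3*x)/3 + x**2*sin(3*x)/3 + x**2*cos(3*x)/9 - 2*x*sin(3*x)/27 - x*cos(3*x)/9 + sin(3*x)/27 + 25*cos(3*x)/81 + C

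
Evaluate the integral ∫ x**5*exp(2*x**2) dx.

(2*x**4 - 2*x**2 + 1)*exp(2*x**2)/8 + C

Let u = x², du = 2x dx; rewrite as (1/2)∫ u^2·exp(2u) du.
Now integrate by parts 2 times.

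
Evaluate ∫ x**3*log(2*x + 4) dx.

x**4*log(2*x + 4)/4 - x**4/16 + x**3/6 - x**2/2 + 2*x - 4*log(x + 2) + C

Use integration by parts with u = log(2*x + 4), dv = x**3 dx.
Then du = 2/(2*x + 4) dx and v = x**4/4.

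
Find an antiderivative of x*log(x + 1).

Use integration by parts with u = log(x + 1), dv = x dx.
Then du = 1/(x + 1) dx and v = x**2/2.

x**2*log(x + 1)/2 - x**2/4 + x/2 - log(x + 1)/2 + C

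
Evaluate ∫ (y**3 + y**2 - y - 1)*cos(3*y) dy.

Use integration by parts with u = y**3 + y**2 - y - 1, dv = cos(3*y) dy, so v = sin(3*y)/3.
Apply parts 3 times (tabular method): alternate signs, differentiate u down to 0, integrate dv up.

y**3*sin(3*y)/3 + y**2*sin(3*y)/3 + y**2*cos(3*y)/3 - 5*y*sin(3*y)/9 + 2*y*cos(3*y)/9 - 11*sin(3*y)/27 - 5*cos(3*y)/27 + C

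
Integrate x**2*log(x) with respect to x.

x**3*log(x)/3 - x**3/9 + C

Use integration by parts with u = log(x), dv = x**2 dx.
Then du = 1/x dx and v = x**3/3.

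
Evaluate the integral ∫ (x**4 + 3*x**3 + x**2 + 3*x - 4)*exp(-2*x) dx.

(-4*x**4 - 20*x**3 - 34*x**2 - 46*x - 7)*exp(-2*x)/8 + C

Use integration by parts with u = x**4 + 3*x**3 + x**2 + 3*x - 4, dv = exp(-2*x) dx, so v = -exp(-2*x)/2.
Apply parts 4 times (tabular method): alternate signs, differentiate u down to 0, integrate dv up.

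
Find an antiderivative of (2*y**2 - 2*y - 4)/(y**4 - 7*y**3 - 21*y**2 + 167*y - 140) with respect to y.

Factor the denominator: (y - 7)*(y - 4)*(y - 1)*(y + 5).
Partial-fraction decomposition: -7/(81*(y + 5)) - 1/(27*(y - 1)) - 20/(81*(y - 4)) + 10/(27*(y - 7)).
Integrate each term: A/(y−a) contributes A·log|y−a|.

10*log(y - 7)/27 - 20*log(y - 4)/81 - log(y - 1)/27 - 7*log(y + 5)/81 + C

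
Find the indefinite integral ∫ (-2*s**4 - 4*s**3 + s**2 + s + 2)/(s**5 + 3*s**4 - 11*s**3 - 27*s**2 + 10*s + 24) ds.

-32*log(s - 3)/35 + log(s - 1)/30 + log(s + 1)/6 - 2*log(s + 2)/15 - 121*log(s + 4)/105 + C

Factor the denominator: (s - 3)*(s - 1)*(s + 1)*(s + 2)*(s + 4).
Partial-fraction decomposition: -121/(105*(s + 4)) - 2/(15*(s + 2)) + 1/(6*(s + 1)) + 1/(30*(s - 1)) - 32/(35*(s - 3)).
Integrate each term: A/(s−a) contributes A·log|s−a|.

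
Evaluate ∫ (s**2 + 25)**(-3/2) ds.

Substitute s = 5·tan(θ), so ds = 5·sec(θ)^2 dθ and the radical becomes sqrt(s**2 + 25) = 5·sec(θ) by the Pythagorean identity.
Integrate the resulting trig expression in θ, then back-substitute tan(θ) = s/5, sec(θ) = sqrt(s**2 + 25)/5 (absorbing any constant into C).

s/(25*sqrt(s**2 + 25)) + C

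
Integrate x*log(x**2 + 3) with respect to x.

x**2*log(x**2 + 3)/2 - x**2/2 + 3*log(x**2 + 3)/2 + C

Let u = x**2 + 3, so du = (2*x) dx.
The integral becomes (1/2)·∫ log(u) du; integrate by parts with u′=log(u), dv′=du.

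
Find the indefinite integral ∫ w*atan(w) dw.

w**2*atan(w)/2 - w/2 + atan(w)/2 + C

Use integration by parts with u = arctan(w), dv = w dw.
Then du = 1/(w**2 + 1) dw.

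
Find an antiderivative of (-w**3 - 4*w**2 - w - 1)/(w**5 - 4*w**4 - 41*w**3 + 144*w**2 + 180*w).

Factor the denominator: w*(w - 6)*(w - 5)*(w + 1)*(w + 6).
Partial-fraction decomposition: 7/(360*(w + 6)) + 1/(70*(w + 1)) + 7/(10*(w - 5)) - 367/(504*(w - 6)) - 1/(180*w).
Integrate each term: A/(w−a) contributes A·log|w−a|.

-log(w)/180 - 367*log(w - 6)/504 + 7*log(w - 5)/10 + log(w + 1)/70 + 7*log(w + 6)/360 + C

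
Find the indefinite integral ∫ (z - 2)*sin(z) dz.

-z*cos(z) + sin(z) + 2*cos(z) + C

Use integration by parts with u = z - 2, dv = sin(z) dz, so v = -cos(z).
Apply parts 1 times (tabular method): alternate signs, differentiate u down to 0, integrate dv up.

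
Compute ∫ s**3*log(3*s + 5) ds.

s**4*log(3*s + 5)/4 - s**4/16 + 5*s**3/36 - 25*s**2/72 + 125*s/108 - 625*log(3*s + 5)/324 + C

Use integration by parts with u = log(3*s + 5), dv = s**3 ds.
Then du = 3/(3*s + 5) ds and v = s**4/4.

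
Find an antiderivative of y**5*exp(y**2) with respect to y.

Let u = y², du = 2y dy; rewrite as (1/2)∫ u^2·exp(1u) du.
Now integrate by parts 2 times.

(y**4 - 2*y**2 + 2)*exp(y**2)/2 + C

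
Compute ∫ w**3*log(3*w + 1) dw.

w**4*log(3*w + 1)/4 - w**4/16 + w**3/36 - w**2/72 + w/108 - log(3*w + 1)/324 + C

Use integration by parts with u = log(3*w + 1), dv = w**3 dw.
Then du = 3/(3*w + 1) dw and v = w**4/4.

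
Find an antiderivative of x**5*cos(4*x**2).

x**4*sin(4*x**2)/8 + x**2*cos(4*x**2)/16 - sin(4*x**2)/64 + C

Let u = x², du = 2x dx; rewrite as (1/2)∫ u^2·cos(4u) du.
Now integrate by parts 2 times.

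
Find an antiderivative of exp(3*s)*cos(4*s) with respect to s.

4*exp(3*s)*sin(4*s)/25 + 3*exp(3*s)*cos(4*s)/25 + C

Let I denote the integral. Integrate by parts with u = cos(4*s), dv = exp(3*s) ds, so v = exp(3*s)/3: I = exp(3*s)*cos(4*s)/3 + (4/3)·∫ exp(3*s)*sin(4*s) ds.
Apply parts again with u = sin(4*s), dv = exp(3*s) ds: ∫ exp(3*s)*sin(4*s) ds = exp(3*s)*sin(4*s)/3 − (4/3)·I. Substituting back brings back I: I = 4*exp(3*s)*sin(4*s)/9 + exp(3*s)*cos(4*s)/3 − (16/9)·I.
Solving for I: (1 + 16/9)·I equals the remaining terms, so I = (9/25)·(4*exp(3*s)*sin(4*s)/9 + exp(3*s)*cos(4*s)/3).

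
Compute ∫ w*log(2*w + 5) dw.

Use integration by parts with u = log(2*w + 5), dv = w dw.
Then du = 2/(2*w + 5) dw and v = w**2/2.

w**2*log(2*w + 5)/2 - w**2/4 + 5*w/4 - 25*log(2*w + 5)/8 + C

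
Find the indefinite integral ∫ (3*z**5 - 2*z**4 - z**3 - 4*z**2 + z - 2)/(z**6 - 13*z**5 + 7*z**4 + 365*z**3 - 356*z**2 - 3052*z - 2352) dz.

-21193687*log(z - 7)/627264 + 1019*log(z - 6)/28 + 11*log(z + 1)/1344 - 35*log(z + 2)/324 + 359*log(z + 4)/726 - 45085/(792*z - 5544) + C

Factor the denominator: (z - 7)**2*(z - 6)*(z + 1)*(z + 2)*(z + 4).
Partial-fraction decomposition: 359/(726*(z + 4)) - 35/(324*(z + 2)) + 11/(1344*(z + 1)) + 1019/(28*(z - 6)) - 21193687/(627264*(z - 7)) + 45085/(792*(z - 7)**2).
Integrate each term; A/(z−a) gives A·log|z−a|; A/(z−a)² gives −A/(z−a).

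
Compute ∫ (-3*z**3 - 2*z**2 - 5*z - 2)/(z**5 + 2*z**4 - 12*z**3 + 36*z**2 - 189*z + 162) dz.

-29*log(z - 3)/81 + 3*log(z - 1)/35 + 604*log(z + 6)/2835 + 4*log(z**2 + 9)/135 - 11*atan(z/3)/45 + C

Factor the denominator: (z - 3)*(z - 1)*(z + 6)*(z**2 + 9).
Partial-fraction decomposition: (8*z - 99)/(135*(z**2 + 9)) + 604/(2835*(z + 6)) + 3/(35*(z - 1)) - 29/(81*(z - 3)).
Integrate each term; A/(z−a) gives A·log|z−a|; the (Bz+D)/(z²+p²) term gives a log and an atan.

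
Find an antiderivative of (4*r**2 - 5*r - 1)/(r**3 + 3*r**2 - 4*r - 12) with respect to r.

log(r - 2)/4 - 25*log(r + 2)/4 + 10*log(r + 3) + C

Factor the denominator: (r - 2)*(r + 2)*(r + 3).
Partial-fraction decomposition: 10/(r + 3) - 25/(4*(r + 2)) + 1/(4*(r - 2)).
Integrate each term: A/(r−a) contributes A·log|r−a|.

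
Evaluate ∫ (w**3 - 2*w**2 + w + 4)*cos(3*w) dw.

w**3*sin(3*w)/3 - 2*w**2*sin(3*w)/3 + w**2*cos(3*w)/3 + w*sin(3*w)/9 - 4*w*cos(3*w)/9 + 40*sin(3*w)/27 + cos(3*w)/27 + C

Use integration by parts with u = w**3 - 2*w**2 + w + 4, dv = cos(3*w) dw, so v = sin(3*w)/3.
Apply parts 3 times (tabular method): alternate signs, differentiate u down to 0, integrate dv up.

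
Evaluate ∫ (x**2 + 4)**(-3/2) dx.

x/(4*sqrt(x**2 + 4)) + C

Substitute x = 2·tan(θ), so dx = 2·sec(θ)^2 dθ and the radical becomes sqrt(x**2 + 4) = 2·sec(θ) by the Pythagorean identity.
Integrate the resulting trig expression in θ, then back-substitute tan(θ) = x/2, sec(θ) = sqrt(x**2 + 4)/2 (absorbing any constant into C).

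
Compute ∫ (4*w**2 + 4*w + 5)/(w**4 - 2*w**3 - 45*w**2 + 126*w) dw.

5*log(w)/126 + 173*log(w - 6)/234 - 53*log(w - 3)/90 - 173*log(w + 7)/910 + C

Factor the denominator: w*(w - 6)*(w - 3)*(w + 7).
Partial-fraction decomposition: -173/(910*(w + 7)) - 53/(90*(w - 3)) + 173/(234*(w - 6)) + 5/(126*w).
Integrate each term: A/(w−a) contributes A·log|w−a|.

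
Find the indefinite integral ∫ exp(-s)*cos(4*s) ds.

Let I denote the integral. Integrate by parts with u = cos(4*s), dv = exp(-s) ds, so v = -exp(-s): I = -exp(-s)*cos(4*s) − 4·∫ exp(-s)*sin(4*s) ds.
Apply parts again with u = sin(4*s), dv = exp(-s) ds: ∫ exp(-s)*sin(4*s) ds = -exp(-s)*sin(4*s) + 4·I. Substituting back brings back I: I = 4*exp(-s)*sin(4*s) - exp(-s)*cos(4*s) − 16·I.
Solving for I: (1 + 16)·I equals the remaining terms, so I = (1/17)·(4*exp(-s)*sin(4*s) - exp(-s)*cos(4*s)).

4*exp(-s)*sin(4*s)/17 - exp(-s)*cos(4*s)/17 + C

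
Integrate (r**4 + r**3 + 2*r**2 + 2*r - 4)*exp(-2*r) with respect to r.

(-4*r**4 - 12*r**3 - 26*r**2 - 34*r - 1)*exp(-2*r)/8 + C

Use integration by parts with u = r**4 + r**3 + 2*r**2 + 2*r - 4, dv = exp(-2*r) dr, so v = -exp(-2*r)/2.
Apply parts 4 times (tabular method): alternate signs, differentiate u down to 0, integrate dv up.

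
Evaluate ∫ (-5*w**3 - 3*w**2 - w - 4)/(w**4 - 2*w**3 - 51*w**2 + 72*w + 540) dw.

Factor the denominator: (w - 6)*(w - 5)*(w + 3)*(w + 6).
Partial-fraction decomposition: -487/(198*(w + 6)) + 107/(216*(w + 3)) + 709/(88*(w - 5)) - 599/(54*(w - 6)).
Integrate each term: A/(w−a) contributes A·log|w−a|.

-599*log(w - 6)/54 + 709*log(w - 5)/88 + 107*log(w + 3)/216 - 487*log(w + 6)/198 + C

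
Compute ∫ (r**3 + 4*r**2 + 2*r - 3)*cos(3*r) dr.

Use integration by parts with u = r**3 + 4*r**2 + 2*r - 3, dv = cos(3*r) dr, so v = sin(3*r)/3.
Apply parts 3 times (tabular method): alternate signs, differentiate u down to 0, integrate dv up.

r**3*sin(3*r)/3 + 4*r**2*sin(3*r)/3 + r**2*cos(3*r)/3 + 4*r*sin(3*r)/9 + 8*r*cos(3*r)/9 - 35*sin(3*r)/27 + 4*cos(3*r)/27 + C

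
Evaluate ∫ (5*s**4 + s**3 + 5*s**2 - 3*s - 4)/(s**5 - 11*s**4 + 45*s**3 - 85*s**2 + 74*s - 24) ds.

704*log(s - 4)/9 - 116*log(s - 3) + 49*log(s - 2) - 56*log(s - 1)/9 + 2/(3*s - 3) + C

Factor the denominator: (s - 4)*(s - 3)*(s - 2)*(s - 1)**2.
Partial-fraction decomposition: -56/(9*(s - 1)) - 2/(3*(s - 1)**2) + 49/(s - 2) - 116/(s - 3) + 704/(9*(s - 4)).
Integrate each term; A/(s−a) gives A·log|s−a|; A/(s−a)² gives −A/(s−a).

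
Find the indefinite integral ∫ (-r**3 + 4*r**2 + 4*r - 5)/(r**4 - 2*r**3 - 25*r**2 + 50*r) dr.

-log(r)/10 - log(r - 5)/15 - 11*log(r - 2)/42 - 4*log(r + 5)/7 + C

Factor the denominator: r*(r - 5)*(r - 2)*(r + 5).
Partial-fraction decomposition: -4/(7*(r + 5)) - 11/(42*(r - 2)) - 1/(15*(r - 5)) - 1/(10*r).
Integrate each term: A/(r−a) contributes A·log|r−a|.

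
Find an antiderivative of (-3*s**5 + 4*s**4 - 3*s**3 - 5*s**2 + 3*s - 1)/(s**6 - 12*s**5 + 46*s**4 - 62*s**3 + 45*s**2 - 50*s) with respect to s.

log(s)/50 - 86773*log(s - 5)/38025 - 71*log(s - 2)/90 + 43*log(s**2 + 1)/1690 - 233*atan(s)/1690 + 7361/(390*s - 1950) + C

Factor the denominator: s*(s - 5)**2*(s - 2)*(s**2 + 1).
Partial-fraction decomposition: (86*s - 233)/(1690*(s**2 + 1)) - 71/(90*(s - 2)) - 86773/(38025*(s - 5)) - 7361/(390*(s - 5)**2) + 1/(50*s).
Integrate each term; A/(s−a) gives A·log|s−a|; the (Bs+D)/(s²+p²) term gives a log and an atan.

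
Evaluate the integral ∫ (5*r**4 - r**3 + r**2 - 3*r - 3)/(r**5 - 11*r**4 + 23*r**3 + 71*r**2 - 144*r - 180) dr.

Factor the denominator: (r - 6)*(r - 5)*(r - 3)*(r + 1)*(r + 2).
Partial-fraction decomposition: 19/(56*(r + 2)) - 1/(24*(r + 1)) + 25/(8*(r - 3)) - 3007/(84*(r - 5)) + 299/(8*(r - 6)).
Integrate each term: A/(r−a) contributes A·log|r−a|.

299*log(r - 6)/8 - 3007*log(r - 5)/84 + 25*log(r - 3)/8 - log(r + 1)/24 + 19*log(r + 2)/56 + C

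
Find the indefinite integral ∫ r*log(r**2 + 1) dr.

Let u = r**2 + 1, so du = (2*r) dr.
The integral becomes (1/2)·∫ log(u) du; integrate by parts with u′=log(u), dv′=du.

r**2*log(r**2 + 1)/2 - r**2/2 + log(r**2 + 1)/2 + C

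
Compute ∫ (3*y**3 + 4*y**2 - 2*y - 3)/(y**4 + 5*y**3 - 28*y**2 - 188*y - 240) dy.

Factor the denominator: (y - 6)*(y + 2)*(y + 4)*(y + 5).
Partial-fraction decomposition: 268/(33*(y + 5)) - 123/(20*(y + 4)) + 7/(48*(y + 2)) + 777/(880*(y - 6)).
Integrate each term: A/(y−a) contributes A·log|y−a|.

777*log(y - 6)/880 + 7*log(y + 2)/48 - 123*log(y + 4)/20 + 268*log(y + 5)/33 + C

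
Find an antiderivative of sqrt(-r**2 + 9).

r*sqrt(-r**2 + 9)/2 + 9*asin(r/3)/2 + C

Substitute r = 3·sin(θ), so dr = 3·cos(θ) dθ and the radical becomes sqrt(-r**2 + 9) = 3·cos(θ) by the Pythagorean identity.
Integrate the resulting trig expression in θ, then back-substitute θ = asin(r/3), sin(θ) = r/3, cos(θ) = sqrt(-r**2 + 9)/3 (absorbing any constant into C).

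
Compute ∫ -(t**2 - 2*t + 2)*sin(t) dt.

t**2*cos(t) - 2*t*sin(t) - 2*t*cos(t) + 2*sin(t) + C

Use integration by parts with u = t**2 - 2*t + 2, dv = -sin(t) dt, so v = cos(t).
Apply parts 2 times (tabular method): alternate signs, differentiate u down to 0, integrate dv up.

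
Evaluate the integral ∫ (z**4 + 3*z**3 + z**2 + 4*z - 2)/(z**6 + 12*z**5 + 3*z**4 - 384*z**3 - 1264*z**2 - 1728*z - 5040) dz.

7*log(z - 6)/240 - 23*log(z + 5)/58 + 329*log(z + 6)/240 - 107*log(z + 7)/106 + 23*log(z**2 + 4)/7685 + 37*atan(z/2)/61480 + C

Factor the denominator: (z - 6)*(z + 5)*(z + 6)*(z + 7)*(z**2 + 4).
Partial-fraction decomposition: (184*z + 37)/(30740*(z**2 + 4)) - 107/(106*(z + 7)) + 329/(240*(z + 6)) - 23/(58*(z + 5)) + 7/(240*(z - 6)).
Integrate each term; A/(z−a) gives A·log|z−a|; the (Bz+D)/(z²+p²) term gives a log and an atan.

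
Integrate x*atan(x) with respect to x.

x**2*atan(x)/2 - x/2 + atan(x)/2 + C

Use integration by parts with u = arctan(x), dv = x dx.
Then du = 1/(x**2 + 1) dx.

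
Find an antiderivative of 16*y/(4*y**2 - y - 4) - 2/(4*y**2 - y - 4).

Let u = 4*y**2 - y - 4, so du = (8*y - 1) dy.
Rewriting, the integral becomes 2·∫ 1/u du = 2·log(u).
Substituting back, u = 4*y**2 - y - 4.

2*log(4*y**2 - y - 4) + C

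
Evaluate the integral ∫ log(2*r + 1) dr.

r*log(2*r + 1) - r + log(2*r + 1)/2 + C

Use integration by parts with u = log(2*r + 1), dv = dr.
Then du = 2/(2*r + 1) dr and v = r.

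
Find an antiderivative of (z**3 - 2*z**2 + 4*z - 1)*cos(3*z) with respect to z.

Use integration by parts with u = z**3 - 2*z**2 + 4*z - 1, dv = cos(3*z) dz, so v = sin(3*z)/3.
Apply parts 3 times (tabular method): alternate signs, differentiate u down to 0, integrate dv up.

z**3*sin(3*z)/3 - 2*z**2*sin(3*z)/3 + z**2*cos(3*z)/3 + 10*z*sin(3*z)/9 - 4*z*cos(3*z)/9 - 5*sin(3*z)/27 + 10*cos(3*z)/27 + C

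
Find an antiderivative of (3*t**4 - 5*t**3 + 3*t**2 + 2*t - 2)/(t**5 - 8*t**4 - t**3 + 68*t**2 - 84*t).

Factor the denominator: t*(t - 7)*(t - 2)**2*(t + 3).
Partial-fraction decomposition: 397/(750*(t + 3)) - 39/(50*(t - 2)) - 11/(25*(t - 2)**2) + 5647/(1750*(t - 7)) + 1/(42*t).
Integrate each term; A/(t−a) gives A·log|t−a|; A/(t−a)² gives −A/(t−a).

log(t)/42 + 5647*log(t - 7)/1750 - 39*log(t - 2)/50 + 397*log(t + 3)/750 + 11/(25*t - 50) + C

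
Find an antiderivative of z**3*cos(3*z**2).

Let u = z², du = 2z dz; rewrite as (1/2)∫ u^1·cos(3u) du.
Now integrate by parts 1 time.

z**2*sin(3*z**2)/6 + cos(3*z**2)/18 + C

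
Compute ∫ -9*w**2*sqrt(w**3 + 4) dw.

-2*(w**3 + 4)**(3/2) + C

Let u = w**3 + 4, so du = (3*w**2) dw.
Rewriting, the integral becomes -3·∫ √u du = -3·(2/3)u^(3/2).
Substituting back, u = w**3 + 4.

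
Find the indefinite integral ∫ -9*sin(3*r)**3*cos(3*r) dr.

Let u = sin(3*r), so du = (3*cos(3*r)) dr.
Rewriting, the integral becomes -3·∫ u^3 du = -3·u^4/4.
Substituting back, u = sin(3*r).

-3*sin(3*r)**4/4 + C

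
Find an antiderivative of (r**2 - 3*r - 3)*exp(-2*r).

(-r**2 + 2*r + 4)*exp(-2*r)/2 + C

Use integration by parts with u = r**2 - 3*r - 3, dv = exp(-2*r) dr, so v = -exp(-2*r)/2.
Apply parts 2 times (tabular method): alternate signs, differentiate u down to 0, integrate dv up.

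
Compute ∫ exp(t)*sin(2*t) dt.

Let I denote the integral. Integrate by parts with u = sin(2*t), dv = exp(t) dt, so v = exp(t): I = exp(t)*sin(2*t) − 2·∫ exp(t)*cos(2*t) dt.
Apply parts again with u = cos(2*t), dv = exp(t) dt: ∫ exp(t)*cos(2*t) dt = exp(t)*cos(2*t) + 2·I. Substituting back brings back I: I = exp(t)*sin(2*t) - 2*exp(t)*cos(2*t) − 4·I.
Solving for I: (1 + 4)·I equals the remaining terms, so I = (1/5)·(exp(t)*sin(2*t) - 2*exp(t)*cos(2*t)).

exp(t)*sin(2*t)/5 - 2*exp(t)*cos(2*t)/5 + C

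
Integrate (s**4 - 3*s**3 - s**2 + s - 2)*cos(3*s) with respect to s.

s**4*sin(3*s)/3 - s**3*sin(3*s) + 4*s**3*cos(3*s)/9 - 7*s**2*sin(3*s)/9 - s**2*cos(3*s) + s*sin(3*s) - 14*s*cos(3*s)/27 - 40*sin(3*s)/81 + cos(3*s)/3 + C

Use integration by parts with u = s**4 - 3*s**3 - s**2 + s - 2, dv = cos(3*s) ds, so v = sin(3*s)/3.
Apply parts 4 times (tabular method): alternate signs, differentiate u down to 0, integrate dv up.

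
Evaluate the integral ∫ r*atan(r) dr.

r**2*atan(r)/2 - r/2 + atan(r)/2 + C

Use integration by parts with u = arctan(r), dv = r dr.
Then du = 1/(r**2 + 1) dr.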